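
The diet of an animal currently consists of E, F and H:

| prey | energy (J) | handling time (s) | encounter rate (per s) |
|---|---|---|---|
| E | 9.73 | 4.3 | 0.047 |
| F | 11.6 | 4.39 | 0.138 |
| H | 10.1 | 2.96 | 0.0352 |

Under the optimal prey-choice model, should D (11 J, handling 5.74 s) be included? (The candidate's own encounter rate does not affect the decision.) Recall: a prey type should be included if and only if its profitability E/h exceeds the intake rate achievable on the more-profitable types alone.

Current rate: (0.047×9.73 + 0.138×11.6 + 0.0352×10.1)/(1 + 0.047×4.3 + 0.138×4.39 + 0.0352×2.96) = 1.262 J/s.
Profitability of D: 11/5.74 = 1.916 J/s.
1.916 > 1.262, so adding D raises the average — include it.

Yes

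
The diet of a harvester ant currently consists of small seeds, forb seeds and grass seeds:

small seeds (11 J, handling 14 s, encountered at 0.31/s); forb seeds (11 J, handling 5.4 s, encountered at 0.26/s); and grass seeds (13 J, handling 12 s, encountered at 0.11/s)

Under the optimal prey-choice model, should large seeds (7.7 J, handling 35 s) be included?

On small seeds, forb seeds and grass seeds alone, R = ΣλE/(1+Σλh) = 7.7/8.064 = 0.9549 J/s.
Profitability of large seeds: 7.7/35 = 0.22 J/s.
0.22 < 0.9549, so adding large seeds would lower the average — exclude it.

No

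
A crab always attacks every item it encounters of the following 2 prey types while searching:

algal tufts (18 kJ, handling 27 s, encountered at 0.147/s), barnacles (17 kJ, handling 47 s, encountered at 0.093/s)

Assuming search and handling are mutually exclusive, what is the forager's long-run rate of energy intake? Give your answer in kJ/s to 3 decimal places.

Energy encountered per unit search time: 0.147×18 + 0.093×17 = 4.227 kJ/s.
Handling time per unit search time: 0.147×27 + 0.093×47 = 8.34.
Rate = 4.227/(1 + 8.34) = 0.4526 kJ/s.

0.453 kJ/s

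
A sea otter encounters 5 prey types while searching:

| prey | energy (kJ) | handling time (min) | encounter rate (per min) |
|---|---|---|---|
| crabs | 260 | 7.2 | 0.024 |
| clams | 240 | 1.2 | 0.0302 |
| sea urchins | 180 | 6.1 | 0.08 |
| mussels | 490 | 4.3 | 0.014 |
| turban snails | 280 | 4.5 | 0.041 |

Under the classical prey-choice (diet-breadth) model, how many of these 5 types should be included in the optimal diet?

5

Profitabilities (E/h, kJ/min): clams 200, mussels 114, turban snails 62.2, crabs 36.1, sea urchins 29.5. Add prey in this order while the next type's profitability exceeds the intake rate on those already taken.
Rate on top 1: 6.995. mussels: 114 > 6.995 → include.
Rate on top 2: 12.87. turban snails: 62.2 > 12.87 → include.
Rate on top 3: 19.98. crabs: 36.1 > 19.98 → include.
Rate on top 4: 21.89. sea urchins: 29.5 > 21.89 → include.
Optimal diet: clams, mussels, turban snails, crabs, sea urchins — 5 of 5 types.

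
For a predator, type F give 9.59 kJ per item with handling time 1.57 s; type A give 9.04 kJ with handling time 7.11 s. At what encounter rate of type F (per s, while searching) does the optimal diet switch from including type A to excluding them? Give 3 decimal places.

0.167 per s

Drop type A once their profitability E₂/h₂ falls below the rate achievable on type F alone: E₂/h₂ = λE₁/(1 + λh₁).
Solve for λ: λE₁h₂ = E₂(1 + λh₁) → λ(E₁h₂ − E₂h₁) = E₂ → λ = E₂/(E₁h₂ − E₂h₁).
λ = 9.04/(9.59×7.11 − 9.04×1.57) = 9.04/53.99 = 0.1674 per s.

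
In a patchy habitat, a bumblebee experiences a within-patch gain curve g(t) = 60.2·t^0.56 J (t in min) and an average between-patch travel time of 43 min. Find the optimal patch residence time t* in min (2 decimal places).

54.73 min

By the marginal value theorem, leave when the instantaneous gain rate g'(t) equals the habitat-wide average g(t)/(T + t).
g'(t) = 0.56·60.2·t^-0.44. Setting 0.56·60.2·t^-0.44 = 60.2·t^0.56/(43+t) gives 0.56(43+t) = t, so 0.44·t = 0.56×43.
t* = 0.56×43/0.44 = 54.73 min.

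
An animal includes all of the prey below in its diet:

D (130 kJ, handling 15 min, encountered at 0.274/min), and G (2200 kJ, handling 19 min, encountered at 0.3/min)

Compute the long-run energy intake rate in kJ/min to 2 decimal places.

Energy encountered per unit search time: 0.274×130 + 0.3×2200 = 695.6 kJ/min.
Handling time per unit search time: 0.274×15 + 0.3×19 = 9.81.
Rate = 695.6/(1 + 9.81) = 64.35 kJ/min.

64.35 kJ/min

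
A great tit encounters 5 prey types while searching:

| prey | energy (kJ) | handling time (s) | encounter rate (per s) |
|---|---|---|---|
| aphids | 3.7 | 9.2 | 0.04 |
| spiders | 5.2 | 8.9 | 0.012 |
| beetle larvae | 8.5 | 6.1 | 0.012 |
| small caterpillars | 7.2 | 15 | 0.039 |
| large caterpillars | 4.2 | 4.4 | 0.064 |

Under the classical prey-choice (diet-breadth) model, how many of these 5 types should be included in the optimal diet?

Profitabilities (E/h, kJ/s): beetle larvae 1.39, large caterpillars 0.955, spiders 0.584, small caterpillars 0.48, aphids 0.402. Add prey in this order while the next type's profitability exceeds the intake rate on those already taken.
Rate on top 1: 0.09504. large caterpillars: 0.955 > 0.09504 → include.
Rate on top 2: 0.2737. spiders: 0.584 > 0.2737 → include.
Rate on top 3: 0.2964. small caterpillars: 0.48 > 0.2964 → include.
Rate on top 4: 0.3489. aphids: 0.402 > 0.3489 → include.
Optimal diet: beetle larvae, large caterpillars, spiders, small caterpillars, aphids — 5 of 5 types.

5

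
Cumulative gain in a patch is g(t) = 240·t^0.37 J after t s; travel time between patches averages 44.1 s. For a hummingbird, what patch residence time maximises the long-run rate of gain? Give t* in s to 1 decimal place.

25.9 s

By the marginal value theorem, leave when the instantaneous gain rate g'(t) equals the habitat-wide average g(t)/(T + t).
g'(t) = 0.37·240·t^-0.63. Setting 0.37·240·t^-0.63 = 240·t^0.37/(44.1+t) gives 0.37(44.1+t) = t, so 0.63·t = 0.37×44.1.
t* = 0.37×44.1/0.63 = 25.9 s.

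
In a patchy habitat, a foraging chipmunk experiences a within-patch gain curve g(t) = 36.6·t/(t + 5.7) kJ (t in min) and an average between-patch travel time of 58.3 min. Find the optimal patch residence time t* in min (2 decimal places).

18.23 min

Optimal t* satisfies g'(t*) = g(t*)/(T + t*).
g'(t) = 36.6·5.7/(t + 5.7)². Setting 36.6·5.7/(t+5.7)² = 36.6t/[(t+5.7)(58.3+t)] gives 5.7(58.3+t) = t(t+5.7), so t² = 5.7×58.3 = 332.3.
t* = √332.3 = 18.23 min.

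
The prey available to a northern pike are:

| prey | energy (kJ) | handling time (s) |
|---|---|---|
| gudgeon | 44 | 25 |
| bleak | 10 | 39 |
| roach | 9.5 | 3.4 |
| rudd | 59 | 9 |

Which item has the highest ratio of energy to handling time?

Profitability E/h (kJ/s): gudgeon = 44/25 = 1.76, bleak = 10/39 = 0.256, roach = 9.5/3.4 = 2.79, rudd = 59/9 = 6.56.
Ranked: rudd > roach > gudgeon > bleak.

rudd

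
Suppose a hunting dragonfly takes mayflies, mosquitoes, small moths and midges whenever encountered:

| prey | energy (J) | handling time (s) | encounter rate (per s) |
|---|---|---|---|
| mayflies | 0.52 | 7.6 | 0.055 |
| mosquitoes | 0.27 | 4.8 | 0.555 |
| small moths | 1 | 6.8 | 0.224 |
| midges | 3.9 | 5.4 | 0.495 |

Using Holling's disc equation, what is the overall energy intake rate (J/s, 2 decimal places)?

0.28 J/s

R = Σλ_iE_i / (1 + Σλ_ih_i)
Numerator: 0.055×0.52 + 0.555×0.27 + 0.224×1 + 0.495×3.9 = 2.333
Denominator: 1 + 0.055×7.6 + 0.555×4.8 + 0.224×6.8 + 0.495×5.4 = 8.278
R = 2.333/8.278 = 0.2818 J/s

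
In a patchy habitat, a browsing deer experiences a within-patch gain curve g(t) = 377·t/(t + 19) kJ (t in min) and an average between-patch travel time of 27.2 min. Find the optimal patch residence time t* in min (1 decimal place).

Optimal t* satisfies g'(t*) = g(t*)/(T + t*).
g'(t) = 377·19/(t + 19)². Setting 377·19/(t+19)² = 377t/[(t+19)(27.2+t)] gives 19(27.2+t) = t(t+19), so t² = 19×27.2 = 516.8.
t* = √516.8 = 22.73 min.

22.7 min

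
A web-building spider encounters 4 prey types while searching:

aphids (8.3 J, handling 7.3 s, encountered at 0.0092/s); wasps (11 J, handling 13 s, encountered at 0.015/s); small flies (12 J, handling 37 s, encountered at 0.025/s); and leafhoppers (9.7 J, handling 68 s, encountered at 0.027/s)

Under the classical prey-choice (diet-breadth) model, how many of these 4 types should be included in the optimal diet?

3

E/h in descending order: aphids 1.14, wasps 0.846, small flies 0.324, leafhoppers 0.143 J/s. The optimal diet is the largest prefix of this list for which every included type satisfies E_i/h_i > R on the types above it.
Rate on top 1: 0.07155. wasps: 0.846 > 0.07155 → include.
Rate on top 2: 0.1912. small flies: 0.324 > 0.1912 → include.
Rate on top 3: 0.2475. leafhoppers: 0.143 < 0.2475 → exclude; stop.
Optimal diet: aphids, wasps, small flies — 3 of 4 types.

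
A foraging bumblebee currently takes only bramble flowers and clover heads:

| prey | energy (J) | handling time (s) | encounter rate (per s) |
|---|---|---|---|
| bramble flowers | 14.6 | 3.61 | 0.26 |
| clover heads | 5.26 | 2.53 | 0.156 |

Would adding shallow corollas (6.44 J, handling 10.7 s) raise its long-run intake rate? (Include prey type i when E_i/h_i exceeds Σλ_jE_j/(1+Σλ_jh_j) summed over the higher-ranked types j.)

No

Current rate: (0.26×14.6 + 0.156×5.26)/(1 + 0.26×3.61 + 0.156×2.53) = 1.979 J/s.
shallow corollas: E/h = 6.44/10.7 = 0.6019 J/s.
Since 0.6019 < R, time spent handling shallow corollas is better spent searching.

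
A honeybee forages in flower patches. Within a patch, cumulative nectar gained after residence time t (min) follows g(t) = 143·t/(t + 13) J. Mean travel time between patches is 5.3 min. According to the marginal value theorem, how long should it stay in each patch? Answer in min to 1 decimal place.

8.3 min

Maximise g(t)/(T+t): set derivative to zero → g'(t)(T+t) = g(t).
g'(t) = 143·13/(t + 13)². Setting 143·13/(t+13)² = 143t/[(t+13)(5.3+t)] gives 13(5.3+t) = t(t+13), so t² = 13×5.3 = 68.9.
t* = √68.9 = 8.301 min.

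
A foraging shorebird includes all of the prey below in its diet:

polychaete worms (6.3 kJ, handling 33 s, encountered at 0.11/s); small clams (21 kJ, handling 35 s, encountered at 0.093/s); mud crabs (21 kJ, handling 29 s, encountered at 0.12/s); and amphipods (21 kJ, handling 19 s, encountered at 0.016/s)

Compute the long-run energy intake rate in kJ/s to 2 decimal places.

0.47 kJ/s

Energy encountered per unit search time: 0.11×6.3 + 0.093×21 + 0.12×21 + 0.016×21 = 5.502 kJ/s.
Handling time per unit search time: 0.11×33 + 0.093×35 + 0.12×29 + 0.016×19 = 10.67.
Rate = 5.502/(1 + 10.67) = 0.4715 kJ/s.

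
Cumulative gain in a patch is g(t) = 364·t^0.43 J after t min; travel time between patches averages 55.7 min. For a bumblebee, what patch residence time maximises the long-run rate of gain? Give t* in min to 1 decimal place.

By the marginal value theorem, leave when the instantaneous gain rate g'(t) equals the habitat-wide average g(t)/(T + t).
g'(t) = 0.43·364·t^-0.57. Setting 0.43·364·t^-0.57 = 364·t^0.43/(55.7+t) gives 0.43(55.7+t) = t, so 0.57·t = 0.43×55.7.
t* = 0.43×55.7/0.57 = 42.02 min.

42.0 min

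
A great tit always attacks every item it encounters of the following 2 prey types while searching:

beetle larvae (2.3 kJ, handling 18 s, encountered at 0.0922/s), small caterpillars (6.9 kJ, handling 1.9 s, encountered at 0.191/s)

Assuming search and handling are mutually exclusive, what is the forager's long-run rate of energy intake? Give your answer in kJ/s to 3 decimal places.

Energy encountered per unit search time: 0.0922×2.3 + 0.191×6.9 = 1.53 kJ/s.
Handling time per unit search time: 0.0922×18 + 0.191×1.9 = 2.022.
Rate = 1.53/(1 + 2.022) = 0.5062 kJ/s.

0.506 kJ/s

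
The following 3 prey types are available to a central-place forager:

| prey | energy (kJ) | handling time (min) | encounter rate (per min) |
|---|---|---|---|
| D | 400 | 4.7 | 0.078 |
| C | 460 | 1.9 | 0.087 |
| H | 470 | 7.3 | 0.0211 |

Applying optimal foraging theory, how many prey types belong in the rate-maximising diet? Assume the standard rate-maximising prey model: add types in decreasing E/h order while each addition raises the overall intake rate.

E/h in descending order: C 242, D 85.1, H 64.4 kJ/min. The optimal diet is the largest prefix of this list for which every included type satisfies E_i/h_i > R on the types above it.
Rate on top 1: 34.34. D: 85.1 > 34.34 → include.
Rate on top 2: 46.49. H: 64.4 > 46.49 → include.
Optimal diet: C, D, H — 3 of 3 types.

3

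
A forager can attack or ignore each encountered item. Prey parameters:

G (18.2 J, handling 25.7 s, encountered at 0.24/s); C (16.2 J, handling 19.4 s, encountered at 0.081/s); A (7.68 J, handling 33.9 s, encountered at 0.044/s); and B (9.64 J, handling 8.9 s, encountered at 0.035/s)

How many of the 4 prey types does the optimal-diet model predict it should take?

3

E/h in descending order: B 1.08, C 0.835, G 0.708, A 0.227 J/s. The optimal diet is the largest prefix of this list for which every included type satisfies E_i/h_i > R on the types above it.
Rate on top 1: 0.2573. C: 0.835 > 0.2573 → include.
Rate on top 2: 0.5722. G: 0.708 > 0.5722 → include.
Rate on top 3: 0.6649. A: 0.227 < 0.6649 → exclude; stop.
Optimal diet: B, C, G — 3 of 4 types.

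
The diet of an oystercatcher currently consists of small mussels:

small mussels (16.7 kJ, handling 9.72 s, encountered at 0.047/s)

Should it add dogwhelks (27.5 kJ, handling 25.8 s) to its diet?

Current rate: (0.047×16.7)/(1 + 0.047×9.72) = 0.5388 kJ/s.
dogwhelks: E/h = 27.5/25.8 = 1.066 kJ/s.
1.066 > 0.5388, so adding dogwhelks raises the average — include it.

Yes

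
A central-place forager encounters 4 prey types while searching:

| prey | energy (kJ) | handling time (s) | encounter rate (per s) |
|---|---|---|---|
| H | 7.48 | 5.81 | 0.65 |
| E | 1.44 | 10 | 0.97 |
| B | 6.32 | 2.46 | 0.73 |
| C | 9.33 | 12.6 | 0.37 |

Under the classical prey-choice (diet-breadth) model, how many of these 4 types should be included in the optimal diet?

Profitabilities (E/h, kJ/s): B 2.57, H 1.29, C 0.74, E 0.144. Add prey in this order while the next type's profitability exceeds the intake rate on those already taken.
Rate on top 1: 1.65. H: 1.29 < 1.65 → exclude; stop.
Optimal diet: B — 1 of 4 types.

1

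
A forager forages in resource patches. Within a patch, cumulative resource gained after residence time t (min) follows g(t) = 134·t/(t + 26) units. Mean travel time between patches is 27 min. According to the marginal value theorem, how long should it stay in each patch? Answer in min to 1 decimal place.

26.5 min

Maximise g(t)/(T+t): set derivative to zero → g'(t)(T+t) = g(t).
g'(t) = 134·26/(t + 26)². Setting 134·26/(t+26)² = 134t/[(t+26)(27+t)] gives 26(27+t) = t(t+26), so t² = 26×27 = 702.
t* = √702 = 26.5 min.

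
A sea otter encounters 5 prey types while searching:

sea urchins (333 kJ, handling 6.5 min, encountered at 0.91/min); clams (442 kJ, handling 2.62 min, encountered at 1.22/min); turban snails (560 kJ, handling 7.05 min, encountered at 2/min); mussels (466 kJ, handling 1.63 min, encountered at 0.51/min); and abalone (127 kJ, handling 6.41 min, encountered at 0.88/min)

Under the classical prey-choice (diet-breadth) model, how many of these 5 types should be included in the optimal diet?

Profitabilities (E/h, kJ/min): mussels 286, clams 169, turban snails 79.4, sea urchins 51.2, abalone 19.8. Add prey in this order while the next type's profitability exceeds the intake rate on those already taken.
Rate on top 1: 129.8. clams: 169 > 129.8 → include.
Rate on top 2: 154.5. turban snails: 79.4 < 154.5 → exclude; stop.
Optimal diet: mussels, clams — 2 of 5 types.

2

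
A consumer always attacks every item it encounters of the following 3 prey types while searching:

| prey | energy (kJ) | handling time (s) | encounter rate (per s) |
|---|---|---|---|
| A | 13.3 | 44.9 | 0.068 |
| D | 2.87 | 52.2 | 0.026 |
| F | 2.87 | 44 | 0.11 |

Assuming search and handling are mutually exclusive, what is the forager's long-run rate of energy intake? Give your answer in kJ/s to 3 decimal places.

R = (0.068×13.3 + 0.026×2.87 + 0.11×2.87) / (1 + 0.068×44.9 + 0.026×52.2 + 0.11×44) = 1.295/10.25 = 0.1263 kJ/s.

0.126 kJ/s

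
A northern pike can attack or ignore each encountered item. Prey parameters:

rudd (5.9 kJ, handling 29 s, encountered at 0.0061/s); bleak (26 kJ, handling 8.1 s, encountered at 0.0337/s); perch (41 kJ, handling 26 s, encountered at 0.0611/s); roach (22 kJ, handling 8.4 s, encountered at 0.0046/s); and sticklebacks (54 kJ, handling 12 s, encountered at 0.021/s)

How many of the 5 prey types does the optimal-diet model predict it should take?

E/h in descending order: sticklebacks 4.5, bleak 3.21, roach 2.62, perch 1.58, rudd 0.203 kJ/s. The optimal diet is the largest prefix of this list for which every included type satisfies E_i/h_i > R on the types above it.
Rate on top 1: 0.9058. bleak: 3.21 > 0.9058 → include.
Rate on top 2: 1.318. roach: 2.62 > 1.318 → include.
Rate on top 3: 1.35. perch: 1.58 > 1.35 → include.
Rate on top 4: 1.465. rudd: 0.203 < 1.465 → exclude; stop.
Optimal diet: sticklebacks, bleak, roach, perch — 4 of 5 types.

4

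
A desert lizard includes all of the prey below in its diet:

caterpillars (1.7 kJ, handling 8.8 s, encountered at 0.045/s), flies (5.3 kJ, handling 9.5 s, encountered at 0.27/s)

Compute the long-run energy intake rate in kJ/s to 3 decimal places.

0.381 kJ/s

Energy encountered per unit search time: 0.045×1.7 + 0.27×5.3 = 1.508 kJ/s.
Handling time per unit search time: 0.045×8.8 + 0.27×9.5 = 2.961.
Rate = 1.508/(1 + 2.961) = 0.3806 kJ/s.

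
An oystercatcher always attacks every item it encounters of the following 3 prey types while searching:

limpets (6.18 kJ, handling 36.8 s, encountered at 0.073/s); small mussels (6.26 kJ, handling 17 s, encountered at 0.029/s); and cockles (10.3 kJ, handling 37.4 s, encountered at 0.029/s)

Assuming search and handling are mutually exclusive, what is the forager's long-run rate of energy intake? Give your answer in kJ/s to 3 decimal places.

Energy encountered per unit search time: 0.073×6.18 + 0.029×6.26 + 0.029×10.3 = 0.9314 kJ/s.
Handling time per unit search time: 0.073×36.8 + 0.029×17 + 0.029×37.4 = 4.264.
Rate = 0.9314/(1 + 4.264) = 0.1769 kJ/s.

0.177 kJ/s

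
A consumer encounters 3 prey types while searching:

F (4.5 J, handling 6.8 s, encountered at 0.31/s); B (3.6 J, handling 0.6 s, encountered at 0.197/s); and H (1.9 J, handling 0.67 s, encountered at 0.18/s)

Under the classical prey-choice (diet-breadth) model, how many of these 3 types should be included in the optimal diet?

Rank by E/h (J/s): B 6, H 2.84, F 0.662. Include each in turn until the next type's E/h falls below the running intake rate.
Rate on top 1: 0.6342. H: 2.84 > 0.6342 → include.
Rate on top 2: 0.8486. F: 0.662 < 0.8486 → exclude; stop.
Optimal diet: B, H — 2 of 3 types.

2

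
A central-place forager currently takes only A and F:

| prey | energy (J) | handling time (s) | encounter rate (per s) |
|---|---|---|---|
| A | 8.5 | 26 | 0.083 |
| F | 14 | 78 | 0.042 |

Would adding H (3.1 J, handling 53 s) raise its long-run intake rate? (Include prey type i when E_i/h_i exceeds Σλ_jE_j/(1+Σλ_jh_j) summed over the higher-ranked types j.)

No

On A and F alone, R = ΣλE/(1+Σλh) = 1.294/6.434 = 0.201 J/s.
Profitability of H: 3.1/53 = 0.05849 J/s.
0.05849 < 0.201, so adding H would lower the average — exclude it.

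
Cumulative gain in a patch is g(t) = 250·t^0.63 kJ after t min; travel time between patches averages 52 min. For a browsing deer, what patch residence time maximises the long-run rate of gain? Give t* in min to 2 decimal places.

Optimal t* satisfies g'(t*) = g(t*)/(T + t*).
g'(t) = 0.63·250·t^-0.37. Setting 0.63·250·t^-0.37 = 250·t^0.63/(52+t) gives 0.63(52+t) = t, so 0.37·t = 0.63×52.
t* = 0.63×52/0.37 = 88.54 min.

88.54 min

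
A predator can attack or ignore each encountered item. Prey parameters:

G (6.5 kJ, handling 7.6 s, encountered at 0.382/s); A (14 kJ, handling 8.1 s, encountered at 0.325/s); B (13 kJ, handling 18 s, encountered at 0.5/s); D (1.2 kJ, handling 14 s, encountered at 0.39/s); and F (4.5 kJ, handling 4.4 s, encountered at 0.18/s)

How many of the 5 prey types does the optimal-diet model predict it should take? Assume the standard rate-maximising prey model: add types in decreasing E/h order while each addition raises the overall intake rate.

Profitabilities (E/h, kJ/s): A 1.73, F 1.02, G 0.855, B 0.722, D 0.0857. Add prey in this order while the next type's profitability exceeds the intake rate on those already taken.
Rate on top 1: 1.253. F: 1.02 < 1.253 → exclude; stop.
Optimal diet: A — 1 of 5 types.

1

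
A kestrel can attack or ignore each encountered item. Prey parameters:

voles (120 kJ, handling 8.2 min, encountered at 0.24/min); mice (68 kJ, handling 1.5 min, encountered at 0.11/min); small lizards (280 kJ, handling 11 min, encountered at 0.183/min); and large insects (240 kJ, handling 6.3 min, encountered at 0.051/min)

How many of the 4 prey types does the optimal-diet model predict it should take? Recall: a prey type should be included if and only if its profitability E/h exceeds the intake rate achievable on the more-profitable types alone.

3

E/h in descending order: mice 45.3, large insects 38.1, small lizards 25.5, voles 14.6 kJ/min. The optimal diet is the largest prefix of this list for which every included type satisfies E_i/h_i > R on the types above it.
Rate on top 1: 6.421. large insects: 38.1 > 6.421 → include.
Rate on top 2: 13.27. small lizards: 25.5 > 13.27 → include.
Rate on top 3: 20.28. voles: 14.6 < 20.28 → exclude; stop.
Optimal diet: mice, large insects, small lizards — 3 of 4 types.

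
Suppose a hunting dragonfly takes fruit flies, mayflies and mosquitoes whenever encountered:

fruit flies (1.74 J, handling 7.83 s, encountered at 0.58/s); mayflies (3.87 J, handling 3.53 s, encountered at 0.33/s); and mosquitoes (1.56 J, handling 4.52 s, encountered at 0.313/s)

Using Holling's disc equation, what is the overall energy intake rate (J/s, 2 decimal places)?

0.34 J/s

Energy encountered per unit search time: 0.58×1.74 + 0.33×3.87 + 0.313×1.56 = 2.775 J/s.
Handling time per unit search time: 0.58×7.83 + 0.33×3.53 + 0.313×4.52 = 7.121.
Rate = 2.775/(1 + 7.121) = 0.3417 J/s.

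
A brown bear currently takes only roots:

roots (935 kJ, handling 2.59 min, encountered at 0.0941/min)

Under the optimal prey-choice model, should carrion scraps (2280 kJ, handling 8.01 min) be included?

Current rate: (0.0941×935)/(1 + 0.0941×2.59) = 70.74 kJ/min.
Profitability of carrion scraps: 2280/8.01 = 284.6 kJ/min.
Since 284.6 > R, including carrion scraps increases the long-run rate.

Yes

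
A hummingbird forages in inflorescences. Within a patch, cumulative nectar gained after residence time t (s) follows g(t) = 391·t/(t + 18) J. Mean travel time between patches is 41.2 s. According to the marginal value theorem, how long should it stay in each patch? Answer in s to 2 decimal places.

Optimal t* satisfies g'(t*) = g(t*)/(T + t*).
g'(t) = 391·18/(t + 18)². Setting 391·18/(t+18)² = 391t/[(t+18)(41.2+t)] gives 18(41.2+t) = t(t+18), so t² = 18×41.2 = 741.6.
t* = √741.6 = 27.23 s.

27.23 s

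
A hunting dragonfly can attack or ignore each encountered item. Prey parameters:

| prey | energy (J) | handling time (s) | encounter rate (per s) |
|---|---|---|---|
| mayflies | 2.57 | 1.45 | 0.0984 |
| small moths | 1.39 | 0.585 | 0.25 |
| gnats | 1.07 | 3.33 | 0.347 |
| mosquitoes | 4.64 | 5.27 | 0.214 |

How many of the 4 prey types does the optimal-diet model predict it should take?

3

Rank by E/h (J/s): small moths 2.38, mayflies 1.77, mosquitoes 0.88, gnats 0.321. Include each in turn until the next type's E/h falls below the running intake rate.
Rate on top 1: 0.3032. mayflies: 1.77 > 0.3032 → include.
Rate on top 2: 0.4658. mosquitoes: 0.88 > 0.4658 → include.
Rate on top 3: 0.6593. gnats: 0.321 < 0.6593 → exclude; stop.
Optimal diet: small moths, mayflies, mosquitoes — 3 of 4 types.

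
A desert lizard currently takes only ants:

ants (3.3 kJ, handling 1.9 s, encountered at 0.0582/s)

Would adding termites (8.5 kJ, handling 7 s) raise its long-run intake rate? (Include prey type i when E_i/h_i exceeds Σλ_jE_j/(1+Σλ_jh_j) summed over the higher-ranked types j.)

Yes

Current rate: (0.0582×3.3)/(1 + 0.0582×1.9) = 0.1729 kJ/s.
termites: E/h = 8.5/7 = 1.214 kJ/s.
Since 1.214 > R, including termites increases the long-run rate.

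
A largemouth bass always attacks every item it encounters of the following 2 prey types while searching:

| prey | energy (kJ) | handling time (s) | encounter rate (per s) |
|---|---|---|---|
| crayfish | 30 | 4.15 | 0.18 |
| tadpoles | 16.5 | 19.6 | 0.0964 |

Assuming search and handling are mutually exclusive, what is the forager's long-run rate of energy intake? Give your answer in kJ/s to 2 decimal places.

1.92 kJ/s

R = (0.18×30 + 0.0964×16.5) / (1 + 0.18×4.15 + 0.0964×19.6) = 6.991/3.636 = 1.922 kJ/s.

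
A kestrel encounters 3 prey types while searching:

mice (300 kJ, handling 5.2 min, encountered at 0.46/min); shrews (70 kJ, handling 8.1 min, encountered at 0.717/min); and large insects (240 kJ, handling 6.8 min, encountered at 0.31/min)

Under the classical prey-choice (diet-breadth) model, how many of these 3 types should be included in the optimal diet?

1

E/h in descending order: mice 57.7, large insects 35.3, shrews 8.64 kJ/min. The optimal diet is the largest prefix of this list for which every included type satisfies E_i/h_i > R on the types above it.
Rate on top 1: 40.68. large insects: 35.3 < 40.68 → exclude; stop.
Optimal diet: mice — 1 of 3 types.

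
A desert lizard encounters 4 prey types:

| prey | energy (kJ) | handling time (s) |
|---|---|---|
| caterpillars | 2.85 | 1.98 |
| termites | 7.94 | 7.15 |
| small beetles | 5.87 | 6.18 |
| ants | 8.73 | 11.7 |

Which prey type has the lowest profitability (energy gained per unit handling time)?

ants

Profitability E/h (kJ/s): caterpillars = 2.85/1.98 = 1.44, termites = 7.94/7.15 = 1.11, small beetles = 5.87/6.18 = 0.95, ants = 8.73/11.7 = 0.746.
Ranked: caterpillars > termites > small beetles > ants.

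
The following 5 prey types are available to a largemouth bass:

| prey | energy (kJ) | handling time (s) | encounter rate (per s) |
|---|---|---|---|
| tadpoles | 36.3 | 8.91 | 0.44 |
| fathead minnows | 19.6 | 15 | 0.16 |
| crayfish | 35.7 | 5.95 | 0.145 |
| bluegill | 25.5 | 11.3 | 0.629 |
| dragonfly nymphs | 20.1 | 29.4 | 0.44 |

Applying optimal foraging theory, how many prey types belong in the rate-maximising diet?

Rank by E/h (kJ/s): crayfish 6, tadpoles 4.07, bluegill 2.26, fathead minnows 1.31, dragonfly nymphs 0.684. Include each in turn until the next type's E/h falls below the running intake rate.
Rate on top 1: 2.779. tadpoles: 4.07 > 2.779 → include.
Rate on top 2: 3.657. bluegill: 2.26 < 3.657 → exclude; stop.
Optimal diet: crayfish, tadpoles — 2 of 5 types.

2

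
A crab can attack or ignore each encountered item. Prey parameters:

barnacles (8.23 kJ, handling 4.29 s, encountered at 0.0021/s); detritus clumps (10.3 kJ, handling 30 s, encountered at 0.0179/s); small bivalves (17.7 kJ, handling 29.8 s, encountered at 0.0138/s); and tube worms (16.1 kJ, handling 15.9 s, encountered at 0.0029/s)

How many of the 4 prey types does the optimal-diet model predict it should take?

4

Rank by E/h (kJ/s): barnacles 1.92, tube worms 1.01, small bivalves 0.594, detritus clumps 0.343. Include each in turn until the next type's E/h falls below the running intake rate.
Rate on top 1: 0.01713. tube worms: 1.01 > 0.01713 → include.
Rate on top 2: 0.06063. small bivalves: 0.594 > 0.06063 → include.
Rate on top 3: 0.2102. detritus clumps: 0.343 > 0.2102 → include.
Optimal diet: barnacles, tube worms, small bivalves, detritus clumps — 4 of 4 types.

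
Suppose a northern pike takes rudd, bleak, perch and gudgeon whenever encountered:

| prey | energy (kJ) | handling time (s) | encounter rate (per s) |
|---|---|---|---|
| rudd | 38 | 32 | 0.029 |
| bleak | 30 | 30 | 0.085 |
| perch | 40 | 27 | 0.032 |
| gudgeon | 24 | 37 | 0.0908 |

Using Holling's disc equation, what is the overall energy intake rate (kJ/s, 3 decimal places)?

0.817 kJ/s

Energy encountered per unit search time: 0.029×38 + 0.085×30 + 0.032×40 + 0.0908×24 = 7.111 kJ/s.
Handling time per unit search time: 0.029×32 + 0.085×30 + 0.032×27 + 0.0908×37 = 7.702.
Rate = 7.111/(1 + 7.702) = 0.8172 kJ/s.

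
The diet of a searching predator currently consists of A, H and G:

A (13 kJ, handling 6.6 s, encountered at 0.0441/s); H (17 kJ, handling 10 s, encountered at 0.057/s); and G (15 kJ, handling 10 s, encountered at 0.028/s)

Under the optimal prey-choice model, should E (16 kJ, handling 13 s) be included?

Current rate: (0.0441×13 + 0.057×17 + 0.028×15)/(1 + 0.0441×6.6 + 0.057×10 + 0.028×10) = 0.9165 kJ/s.
Profitability of E: 16/13 = 1.231 kJ/s.
Since 1.231 > R, including E increases the long-run rate.

Yes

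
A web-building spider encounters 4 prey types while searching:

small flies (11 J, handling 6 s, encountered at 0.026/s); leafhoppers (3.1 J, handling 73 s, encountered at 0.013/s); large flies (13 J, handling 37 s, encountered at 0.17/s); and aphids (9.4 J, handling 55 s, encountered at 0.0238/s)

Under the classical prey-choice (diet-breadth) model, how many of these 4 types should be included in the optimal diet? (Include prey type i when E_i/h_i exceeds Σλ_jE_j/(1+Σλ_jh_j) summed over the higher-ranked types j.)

2

Profitabilities (E/h, J/s): small flies 1.83, large flies 0.351, aphids 0.171, leafhoppers 0.0425. Add prey in this order while the next type's profitability exceeds the intake rate on those already taken.
Rate on top 1: 0.2474. large flies: 0.351 > 0.2474 → include.
Rate on top 2: 0.3352. aphids: 0.171 < 0.3352 → exclude; stop.
Optimal diet: small flies, large flies — 2 of 4 types.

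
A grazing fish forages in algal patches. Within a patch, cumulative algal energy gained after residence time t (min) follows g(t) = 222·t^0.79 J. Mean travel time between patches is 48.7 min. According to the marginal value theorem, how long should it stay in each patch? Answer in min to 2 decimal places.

By the marginal value theorem, leave when the instantaneous gain rate g'(t) equals the habitat-wide average g(t)/(T + t).
g'(t) = 0.79·222·t^-0.21. Setting 0.79·222·t^-0.21 = 222·t^0.79/(48.7+t) gives 0.79(48.7+t) = t, so 0.21·t = 0.79×48.7.
t* = 0.79×48.7/0.21 = 183.2 min.

183.20 min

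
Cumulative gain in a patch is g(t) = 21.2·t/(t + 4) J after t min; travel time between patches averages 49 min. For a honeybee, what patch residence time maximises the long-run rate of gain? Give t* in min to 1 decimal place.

14.0 min

Optimal t* satisfies g'(t*) = g(t*)/(T + t*).
g'(t) = 21.2·4/(t + 4)². Setting 21.2·4/(t+4)² = 21.2t/[(t+4)(49+t)] gives 4(49+t) = t(t+4), so t² = 4×49 = 196.
t* = √196 = 14 min.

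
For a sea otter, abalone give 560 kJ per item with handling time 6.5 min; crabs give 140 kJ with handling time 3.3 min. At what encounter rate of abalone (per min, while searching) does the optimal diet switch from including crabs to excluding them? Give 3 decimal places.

0.149 per min

At the threshold, the rate on abalone alone equals the profitability of crabs: λ·560/(1 + λ·6.5) = 140/3.3 = 42.42.
Rearranging, λ(560 − 42.42×6.5) = 42.42, so λ = 42.42/284.2 = 0.1493 per min.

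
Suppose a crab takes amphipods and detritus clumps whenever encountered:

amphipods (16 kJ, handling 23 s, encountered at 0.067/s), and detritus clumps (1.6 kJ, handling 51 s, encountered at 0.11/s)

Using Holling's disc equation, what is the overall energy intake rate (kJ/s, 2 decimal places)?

0.15 kJ/s

R = Σλ_iE_i / (1 + Σλ_ih_i)
Numerator: 0.067×16 + 0.11×1.6 = 1.248
Denominator: 1 + 0.067×23 + 0.11×51 = 8.151
R = 1.248/8.151 = 0.1531 kJ/s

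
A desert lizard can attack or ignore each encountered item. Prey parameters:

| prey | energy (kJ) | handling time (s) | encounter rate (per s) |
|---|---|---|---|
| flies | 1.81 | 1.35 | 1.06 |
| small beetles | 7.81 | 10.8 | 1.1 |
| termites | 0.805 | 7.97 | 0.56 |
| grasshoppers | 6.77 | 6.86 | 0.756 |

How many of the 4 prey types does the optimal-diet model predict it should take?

2

E/h in descending order: flies 1.34, grasshoppers 0.987, small beetles 0.723, termites 0.101 kJ/s. The optimal diet is the largest prefix of this list for which every included type satisfies E_i/h_i > R on the types above it.
Rate on top 1: 0.7892. grasshoppers: 0.987 > 0.7892 → include.
Rate on top 2: 0.9238. small beetles: 0.723 < 0.9238 → exclude; stop.
Optimal diet: flies, grasshoppers — 2 of 4 types.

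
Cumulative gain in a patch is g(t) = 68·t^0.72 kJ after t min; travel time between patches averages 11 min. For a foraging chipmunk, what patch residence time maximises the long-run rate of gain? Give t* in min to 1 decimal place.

Maximise g(t)/(T+t): set derivative to zero → g'(t)(T+t) = g(t).
g'(t) = 0.72·68·t^-0.28. Setting 0.72·68·t^-0.28 = 68·t^0.72/(11+t) gives 0.72(11+t) = t, so 0.28·t = 0.72×11.
t* = 0.72×11/0.28 = 28.29 min.

28.3 min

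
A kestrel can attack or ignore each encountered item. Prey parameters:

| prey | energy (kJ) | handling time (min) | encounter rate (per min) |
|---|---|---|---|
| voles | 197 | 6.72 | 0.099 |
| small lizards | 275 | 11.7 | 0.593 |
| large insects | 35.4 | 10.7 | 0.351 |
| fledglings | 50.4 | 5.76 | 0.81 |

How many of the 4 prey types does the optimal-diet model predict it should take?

2

Rank by E/h (kJ/min): voles 29.3, small lizards 23.5, fledglings 8.75, large insects 3.31. Include each in turn until the next type's E/h falls below the running intake rate.
Rate on top 1: 11.71. small lizards: 23.5 > 11.71 → include.
Rate on top 2: 21.22. fledglings: 8.75 < 21.22 → exclude; stop.
Optimal diet: voles, small lizards — 2 of 4 types.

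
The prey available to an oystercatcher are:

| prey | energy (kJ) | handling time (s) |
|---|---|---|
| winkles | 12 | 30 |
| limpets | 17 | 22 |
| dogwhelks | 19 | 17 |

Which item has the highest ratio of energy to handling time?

Profitability E/h (kJ/s): winkles = 12/30 = 0.4, limpets = 17/22 = 0.773, dogwhelks = 19/17 = 1.12.
Ranked: dogwhelks > limpets > winkles.

dogwhelks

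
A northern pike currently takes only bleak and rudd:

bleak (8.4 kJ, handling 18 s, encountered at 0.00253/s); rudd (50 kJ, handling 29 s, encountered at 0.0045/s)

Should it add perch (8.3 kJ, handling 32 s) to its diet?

Yes

Intake rate on the current diet: R = (0.00253×8.4 + 0.0045×50) / (1 + 0.00253×18 + 0.0045×29) = 0.2463/1.176 = 0.2094 kJ/s.
Profitability of perch: 8.3/32 = 0.2594 kJ/s.
Since 0.2594 > R, including perch increases the long-run rate.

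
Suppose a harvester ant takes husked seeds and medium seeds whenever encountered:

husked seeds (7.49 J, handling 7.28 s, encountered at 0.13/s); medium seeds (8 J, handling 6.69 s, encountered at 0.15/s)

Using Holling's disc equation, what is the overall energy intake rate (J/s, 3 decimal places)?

0.737 J/s

R = (0.13×7.49 + 0.15×8) / (1 + 0.13×7.28 + 0.15×6.69) = 2.174/2.95 = 0.7369 J/s.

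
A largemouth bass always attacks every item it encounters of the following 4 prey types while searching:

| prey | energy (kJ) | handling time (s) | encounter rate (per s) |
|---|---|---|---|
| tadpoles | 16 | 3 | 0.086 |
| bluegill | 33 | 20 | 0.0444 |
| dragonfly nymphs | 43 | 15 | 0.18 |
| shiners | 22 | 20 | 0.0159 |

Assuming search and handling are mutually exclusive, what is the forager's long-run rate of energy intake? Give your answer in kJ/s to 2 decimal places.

2.12 kJ/s

R = (0.086×16 + 0.0444×33 + 0.18×43 + 0.0159×22) / (1 + 0.086×3 + 0.0444×20 + 0.18×15 + 0.0159×20) = 10.93/5.164 = 2.117 kJ/s.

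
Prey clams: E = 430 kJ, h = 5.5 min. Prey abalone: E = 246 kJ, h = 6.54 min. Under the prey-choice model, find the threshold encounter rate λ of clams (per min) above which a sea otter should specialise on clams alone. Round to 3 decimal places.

0.169 per min

The zero-one rule: include abalone iff E₂/h₂ > λE₁/(1+λh₁). Equality gives the switch point.
λE₁h₂ = E₂ + λE₂h₁ ⇒ λ = E₂/(E₁h₂ − E₂h₁) = 246/(2812 − 1353) = 0.1686 per min.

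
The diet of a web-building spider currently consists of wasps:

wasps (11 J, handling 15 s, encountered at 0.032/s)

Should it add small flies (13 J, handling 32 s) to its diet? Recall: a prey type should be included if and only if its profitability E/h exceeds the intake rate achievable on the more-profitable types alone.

Current rate: (0.032×11)/(1 + 0.032×15) = 0.2378 J/s.
Profitability of small flies: 13/32 = 0.4062 J/s.
0.4062 > 0.2378, so adding small flies raises the average — include it.

Yes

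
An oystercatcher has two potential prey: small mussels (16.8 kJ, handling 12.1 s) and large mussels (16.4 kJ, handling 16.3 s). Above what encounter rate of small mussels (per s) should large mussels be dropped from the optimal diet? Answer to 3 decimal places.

The zero-one rule: include large mussels iff E₂/h₂ > λE₁/(1+λh₁). Equality gives the switch point.
λE₁h₂ = E₂ + λE₂h₁ ⇒ λ = E₂/(E₁h₂ − E₂h₁) = 16.4/(273.8 − 198.4) = 0.2175 per s.

0.218 per s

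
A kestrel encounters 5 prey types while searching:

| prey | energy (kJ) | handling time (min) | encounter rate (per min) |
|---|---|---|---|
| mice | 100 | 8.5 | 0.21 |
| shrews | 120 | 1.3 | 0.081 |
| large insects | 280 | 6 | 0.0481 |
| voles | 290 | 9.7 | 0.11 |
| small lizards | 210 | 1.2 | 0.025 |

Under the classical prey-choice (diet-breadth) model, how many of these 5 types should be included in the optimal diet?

E/h in descending order: small lizards 175, shrews 92.3, large insects 46.7, voles 29.9, mice 11.8 kJ/min. The optimal diet is the largest prefix of this list for which every included type satisfies E_i/h_i > R on the types above it.
Rate on top 1: 5.097. shrews: 92.3 > 5.097 → include.
Rate on top 2: 13.19. large insects: 46.7 > 13.19 → include.
Rate on top 3: 19.97. voles: 29.9 > 19.97 → include.
Rate on top 4: 24.22. mice: 11.8 < 24.22 → exclude; stop.
Optimal diet: small lizards, shrews, large insects, voles — 4 of 5 types.

4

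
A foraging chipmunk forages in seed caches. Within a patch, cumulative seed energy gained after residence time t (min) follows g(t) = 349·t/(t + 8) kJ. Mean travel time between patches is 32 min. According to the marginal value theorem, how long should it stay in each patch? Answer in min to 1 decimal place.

16.0 min

Optimal t* satisfies g'(t*) = g(t*)/(T + t*).
g'(t) = 349·8/(t + 8)². Setting 349·8/(t+8)² = 349t/[(t+8)(32+t)] gives 8(32+t) = t(t+8), so t² = 8×32 = 256.
t* = √256 = 16 min.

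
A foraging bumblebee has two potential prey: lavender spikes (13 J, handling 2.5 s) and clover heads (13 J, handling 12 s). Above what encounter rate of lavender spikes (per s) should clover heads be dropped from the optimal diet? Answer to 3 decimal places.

0.105 per s

Drop clover heads once their profitability E₂/h₂ falls below the rate achievable on lavender spikes alone: E₂/h₂ = λE₁/(1 + λh₁).
Solve for λ: λE₁h₂ = E₂(1 + λh₁) → λ(E₁h₂ − E₂h₁) = E₂ → λ = E₂/(E₁h₂ − E₂h₁).
λ = 13/(13×12 − 13×2.5) = 13/123.5 = 0.1053 per s.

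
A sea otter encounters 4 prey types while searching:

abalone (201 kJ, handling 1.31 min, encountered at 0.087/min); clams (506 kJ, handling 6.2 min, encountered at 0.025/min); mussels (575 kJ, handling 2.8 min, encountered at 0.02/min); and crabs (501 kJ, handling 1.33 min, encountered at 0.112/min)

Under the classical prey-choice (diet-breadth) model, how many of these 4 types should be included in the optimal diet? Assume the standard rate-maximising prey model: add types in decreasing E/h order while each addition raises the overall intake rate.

E/h in descending order: crabs 377, mussels 205, abalone 153, clams 81.6 kJ/min. The optimal diet is the largest prefix of this list for which every included type satisfies E_i/h_i > R on the types above it.
Rate on top 1: 48.84. mussels: 205 > 48.84 → include.
Rate on top 2: 56.11. abalone: 153 > 56.11 → include.
Rate on top 3: 64.52. clams: 81.6 > 64.52 → include.
Optimal diet: crabs, mussels, abalone, clams — 4 of 4 types.

4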